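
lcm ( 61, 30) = 1830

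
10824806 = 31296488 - 20471682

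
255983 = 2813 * 91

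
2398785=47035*51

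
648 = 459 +189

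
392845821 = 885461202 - 492615381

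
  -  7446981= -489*15229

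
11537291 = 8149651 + 3387640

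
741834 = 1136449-394615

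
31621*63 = 1992123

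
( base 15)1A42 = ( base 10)5687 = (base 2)1011000110111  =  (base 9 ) 7718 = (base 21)cih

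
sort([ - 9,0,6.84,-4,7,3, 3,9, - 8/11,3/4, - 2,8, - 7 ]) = [ - 9,-7,- 4, - 2, - 8/11,0,3/4,  3,3,6.84,7,8,9] 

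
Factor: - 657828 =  - 2^2* 3^3*6091^1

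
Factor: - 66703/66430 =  - 733/730 = -2^( - 1) * 5^( - 1 )*73^( - 1) * 733^1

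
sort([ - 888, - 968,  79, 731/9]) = [-968, - 888,  79, 731/9]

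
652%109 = 107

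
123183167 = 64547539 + 58635628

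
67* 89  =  5963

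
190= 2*95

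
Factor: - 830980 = -2^2*5^1 * 41549^1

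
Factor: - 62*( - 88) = 2^4*11^1*31^1 = 5456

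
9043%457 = 360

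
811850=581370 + 230480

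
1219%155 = 134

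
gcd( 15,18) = 3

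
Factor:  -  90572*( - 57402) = 5199013944 = 2^3 *3^3 * 1063^1 *22643^1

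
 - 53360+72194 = 18834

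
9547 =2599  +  6948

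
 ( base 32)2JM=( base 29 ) 35A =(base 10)2678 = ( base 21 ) 61B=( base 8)5166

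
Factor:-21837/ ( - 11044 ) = 2^(-2 )*3^1*11^(  -  1 )*29^1 = 87/44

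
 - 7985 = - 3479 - 4506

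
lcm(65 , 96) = 6240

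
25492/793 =25492/793 =32.15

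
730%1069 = 730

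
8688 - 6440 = 2248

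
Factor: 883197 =3^3*7^1*4673^1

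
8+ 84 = 92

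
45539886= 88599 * 514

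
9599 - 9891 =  - 292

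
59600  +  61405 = 121005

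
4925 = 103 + 4822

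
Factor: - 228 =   -  2^2 * 3^1*19^1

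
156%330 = 156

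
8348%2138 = 1934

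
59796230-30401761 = 29394469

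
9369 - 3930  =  5439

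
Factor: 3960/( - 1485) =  - 8/3 = - 2^3  *  3^ ( - 1)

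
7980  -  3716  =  4264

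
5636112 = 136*41442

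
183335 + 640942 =824277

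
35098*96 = 3369408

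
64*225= 14400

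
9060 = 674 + 8386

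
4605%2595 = 2010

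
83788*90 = 7540920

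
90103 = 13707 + 76396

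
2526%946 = 634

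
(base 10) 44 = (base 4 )230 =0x2C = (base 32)1c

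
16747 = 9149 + 7598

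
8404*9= 75636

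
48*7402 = 355296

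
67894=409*166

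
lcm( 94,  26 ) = 1222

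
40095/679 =40095/679 = 59.05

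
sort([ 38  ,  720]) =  [ 38, 720 ]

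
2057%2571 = 2057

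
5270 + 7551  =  12821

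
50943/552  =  16981/184=92.29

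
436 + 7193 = 7629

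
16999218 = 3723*4566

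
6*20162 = 120972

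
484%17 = 8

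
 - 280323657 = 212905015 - 493228672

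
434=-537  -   - 971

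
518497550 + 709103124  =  1227600674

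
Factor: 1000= 2^3*5^3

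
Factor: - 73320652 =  - 2^2*18330163^1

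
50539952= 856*59042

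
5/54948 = 5/54948 = 0.00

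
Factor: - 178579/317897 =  - 43^1 * 107^ ( - 1)*2971^( - 1 )*4153^1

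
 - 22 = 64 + -86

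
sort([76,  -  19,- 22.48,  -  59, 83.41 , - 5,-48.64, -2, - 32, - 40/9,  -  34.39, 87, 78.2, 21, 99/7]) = [-59, - 48.64, - 34.39, - 32 , -22.48,  -  19,-5,-40/9, - 2, 99/7, 21,76, 78.2 , 83.41, 87 ] 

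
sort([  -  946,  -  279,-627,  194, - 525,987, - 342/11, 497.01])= [ - 946, - 627, - 525, - 279, - 342/11,194,497.01,  987] 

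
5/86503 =5/86503 = 0.00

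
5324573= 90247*59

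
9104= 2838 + 6266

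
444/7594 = 222/3797=0.06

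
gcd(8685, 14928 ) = 3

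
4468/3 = 1489+1/3=1489.33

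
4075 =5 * 815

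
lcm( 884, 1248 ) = 21216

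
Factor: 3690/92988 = 2^(-1) * 3^(-2)* 5^1*7^ (-1) = 5/126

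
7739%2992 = 1755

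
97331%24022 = 1243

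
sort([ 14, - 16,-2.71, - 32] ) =[ - 32, -16, - 2.71 , 14]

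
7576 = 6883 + 693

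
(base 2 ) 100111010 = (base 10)314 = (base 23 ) df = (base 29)ao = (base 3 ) 102122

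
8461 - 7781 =680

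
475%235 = 5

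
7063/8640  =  7063/8640 = 0.82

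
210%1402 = 210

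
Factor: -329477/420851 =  - 17^1*19381^1*420851^( - 1)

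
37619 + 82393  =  120012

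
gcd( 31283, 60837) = 7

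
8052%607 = 161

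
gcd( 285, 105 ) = 15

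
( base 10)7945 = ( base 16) 1F09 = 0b1111100001001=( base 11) 5a73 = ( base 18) 1697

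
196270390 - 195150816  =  1119574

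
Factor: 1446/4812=2^( - 1)*241^1*401^(-1 ) = 241/802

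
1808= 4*452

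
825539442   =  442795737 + 382743705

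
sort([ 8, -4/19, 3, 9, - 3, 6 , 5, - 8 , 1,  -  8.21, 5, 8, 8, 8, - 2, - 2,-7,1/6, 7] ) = [  -  8.21, - 8, - 7, - 3 , - 2,- 2, -4/19 , 1/6, 1, 3,5, 5, 6,  7, 8, 8,  8, 8, 9] 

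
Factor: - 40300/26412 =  - 325/213 =-3^( - 1 )*5^2*13^1*71^ ( - 1 ) 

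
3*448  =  1344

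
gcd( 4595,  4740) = 5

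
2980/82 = 36 + 14/41 = 36.34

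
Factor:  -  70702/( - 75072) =1537/1632 = 2^(  -  5 ) * 3^(-1 ) * 17^(- 1 )*  29^1 * 53^1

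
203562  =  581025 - 377463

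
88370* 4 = 353480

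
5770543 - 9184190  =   - 3413647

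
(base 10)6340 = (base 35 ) 565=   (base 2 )1100011000100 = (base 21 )E7J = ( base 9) 8624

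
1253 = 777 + 476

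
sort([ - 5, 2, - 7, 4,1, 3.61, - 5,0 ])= [ - 7, -5, - 5, 0, 1, 2, 3.61,4 ]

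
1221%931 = 290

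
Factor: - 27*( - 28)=2^2*3^3*7^1 = 756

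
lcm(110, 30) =330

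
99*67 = 6633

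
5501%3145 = 2356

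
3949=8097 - 4148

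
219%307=219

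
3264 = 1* 3264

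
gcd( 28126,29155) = 343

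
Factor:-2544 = - 2^4*3^1*53^1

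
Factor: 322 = 2^1*7^1*23^1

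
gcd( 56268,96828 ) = 12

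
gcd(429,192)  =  3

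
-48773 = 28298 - 77071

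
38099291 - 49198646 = -11099355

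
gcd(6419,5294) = 1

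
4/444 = 1/111 = 0.01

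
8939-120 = 8819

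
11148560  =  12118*920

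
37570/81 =463 + 67/81 = 463.83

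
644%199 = 47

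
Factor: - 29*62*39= - 70122 =- 2^1*3^1*13^1*29^1*31^1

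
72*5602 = 403344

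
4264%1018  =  192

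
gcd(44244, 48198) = 6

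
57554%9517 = 452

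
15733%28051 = 15733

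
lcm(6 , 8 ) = 24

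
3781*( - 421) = - 1591801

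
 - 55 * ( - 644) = 35420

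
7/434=1/62= 0.02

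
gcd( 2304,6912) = 2304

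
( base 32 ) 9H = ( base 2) 100110001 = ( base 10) 305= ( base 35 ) 8p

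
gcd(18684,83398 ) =2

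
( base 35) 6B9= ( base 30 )8i4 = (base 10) 7744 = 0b1111001000000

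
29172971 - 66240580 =-37067609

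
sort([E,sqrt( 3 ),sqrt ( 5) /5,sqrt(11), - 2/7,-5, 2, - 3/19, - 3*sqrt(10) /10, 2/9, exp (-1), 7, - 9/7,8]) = [ - 5 ,-9/7, - 3*sqrt( 10) /10,-2/7 , - 3/19,2/9 , exp( - 1),sqrt(5) /5,sqrt(3),  2,E, sqrt(11 ),7,  8] 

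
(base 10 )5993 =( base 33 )5GK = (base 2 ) 1011101101001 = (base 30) 6jn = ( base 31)67a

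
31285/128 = 244 +53/128 = 244.41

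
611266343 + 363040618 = 974306961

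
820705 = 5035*163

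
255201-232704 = 22497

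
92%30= 2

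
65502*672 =44017344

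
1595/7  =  1595/7 =227.86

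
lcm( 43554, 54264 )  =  3310104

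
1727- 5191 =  - 3464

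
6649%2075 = 424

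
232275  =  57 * 4075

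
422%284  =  138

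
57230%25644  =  5942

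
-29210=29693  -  58903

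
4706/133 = 35 + 51/133 = 35.38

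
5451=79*69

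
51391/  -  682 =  - 76 + 441/682 = - 75.35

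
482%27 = 23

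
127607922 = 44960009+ 82647913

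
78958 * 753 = 59455374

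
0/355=0 = 0.00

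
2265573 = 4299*527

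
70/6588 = 35/3294= 0.01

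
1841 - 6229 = -4388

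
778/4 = 194+1/2 = 194.50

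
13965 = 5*2793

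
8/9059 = 8/9059 = 0.00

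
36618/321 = 12206/107  =  114.07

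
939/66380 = 939/66380 = 0.01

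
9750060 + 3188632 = 12938692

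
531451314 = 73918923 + 457532391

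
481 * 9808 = 4717648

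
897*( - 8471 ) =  - 7598487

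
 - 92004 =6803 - 98807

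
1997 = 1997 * 1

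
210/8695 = 42/1739 = 0.02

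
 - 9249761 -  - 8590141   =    -  659620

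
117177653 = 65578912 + 51598741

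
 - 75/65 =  - 2+11/13 = - 1.15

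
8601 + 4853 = 13454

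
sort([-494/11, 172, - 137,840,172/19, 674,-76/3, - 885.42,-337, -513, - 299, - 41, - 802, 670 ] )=[ - 885.42,-802,-513,- 337,-299,-137,-494/11,-41,- 76/3,172/19, 172, 670,674, 840 ]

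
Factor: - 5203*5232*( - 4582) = 2^5*3^1*11^2*29^1*43^1*79^1*109^1 = 124731643872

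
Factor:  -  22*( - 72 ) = 2^4*3^2*11^1= 1584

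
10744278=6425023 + 4319255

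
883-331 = 552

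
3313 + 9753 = 13066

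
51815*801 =41503815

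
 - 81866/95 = - 81866/95=- 861.75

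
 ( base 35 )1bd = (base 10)1623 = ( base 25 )2EN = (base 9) 2203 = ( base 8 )3127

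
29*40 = 1160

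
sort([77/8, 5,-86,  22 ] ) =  [-86 , 5, 77/8 , 22]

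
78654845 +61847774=140502619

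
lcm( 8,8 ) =8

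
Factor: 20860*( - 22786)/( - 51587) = 2^3 * 5^1 * 7^1*79^( - 1)*149^1*  653^( -1)*11393^1 = 475315960/51587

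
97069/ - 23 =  - 97069/23   =  - 4220.39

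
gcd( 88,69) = 1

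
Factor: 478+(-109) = 369   =  3^2*41^1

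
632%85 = 37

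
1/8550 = 1/8550= 0.00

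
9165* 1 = 9165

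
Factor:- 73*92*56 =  - 376096 = - 2^5*7^1*23^1* 73^1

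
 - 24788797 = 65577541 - 90366338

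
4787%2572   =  2215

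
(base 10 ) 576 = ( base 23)121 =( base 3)210100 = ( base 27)L9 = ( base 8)1100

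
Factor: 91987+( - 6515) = 2^5 * 2671^1= 85472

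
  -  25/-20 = 5/4 = 1.25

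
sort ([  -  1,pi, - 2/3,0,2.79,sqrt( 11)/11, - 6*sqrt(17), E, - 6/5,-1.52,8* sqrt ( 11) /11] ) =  [  -  6*sqrt( 17), - 1.52, - 6/5 , - 1 , - 2/3,0, sqrt( 11 )/11,8 * sqrt (11)/11,E, 2.79, pi]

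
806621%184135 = 70081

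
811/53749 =811/53749 =0.02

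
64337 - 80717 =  - 16380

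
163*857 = 139691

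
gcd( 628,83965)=1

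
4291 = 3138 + 1153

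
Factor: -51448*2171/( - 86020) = 27923402/21505 = 2^1*5^( - 1 )*11^ ( - 1 )*13^1*17^ ( - 1 )*23^( - 1 )*59^1*109^1*167^1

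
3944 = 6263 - 2319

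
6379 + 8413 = 14792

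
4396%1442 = 70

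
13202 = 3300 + 9902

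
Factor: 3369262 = 2^1*13^1*129587^1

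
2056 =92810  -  90754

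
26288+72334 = 98622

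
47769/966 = 15923/322 = 49.45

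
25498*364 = 9281272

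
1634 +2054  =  3688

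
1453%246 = 223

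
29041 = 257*113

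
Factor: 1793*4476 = 2^2*3^1*11^1*163^1*373^1  =  8025468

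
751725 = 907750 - 156025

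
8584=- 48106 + 56690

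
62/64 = 31/32 = 0.97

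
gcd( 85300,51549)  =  1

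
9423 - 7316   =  2107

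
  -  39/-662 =39/662 = 0.06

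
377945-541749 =-163804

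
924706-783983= 140723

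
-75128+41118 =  - 34010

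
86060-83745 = 2315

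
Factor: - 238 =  - 2^1*7^1*17^1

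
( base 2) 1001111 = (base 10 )79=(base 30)2J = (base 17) 4b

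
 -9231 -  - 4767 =-4464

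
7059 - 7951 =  - 892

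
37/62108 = 37/62108 = 0.00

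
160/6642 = 80/3321 = 0.02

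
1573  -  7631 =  - 6058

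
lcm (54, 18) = 54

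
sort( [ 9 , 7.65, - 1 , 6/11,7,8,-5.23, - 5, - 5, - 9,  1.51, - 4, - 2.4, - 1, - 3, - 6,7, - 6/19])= [ - 9, - 6, - 5.23,-5, - 5, - 4,-3  , - 2.4,-1, - 1, - 6/19,6/11  ,  1.51 , 7, 7,7.65, 8,9]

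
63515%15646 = 931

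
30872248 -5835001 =25037247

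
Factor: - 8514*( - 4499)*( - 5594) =-2^2 * 3^2*11^2*43^1*409^1*2797^1 = - 214275294684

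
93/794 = 93/794=0.12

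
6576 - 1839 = 4737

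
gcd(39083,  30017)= 1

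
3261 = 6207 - 2946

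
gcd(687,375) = 3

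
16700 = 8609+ 8091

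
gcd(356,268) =4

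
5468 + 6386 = 11854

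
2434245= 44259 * 55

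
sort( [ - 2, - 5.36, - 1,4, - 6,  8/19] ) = [ - 6, - 5.36,  -  2,-1,8/19 , 4]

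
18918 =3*6306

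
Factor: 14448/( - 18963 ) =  - 16/21 = - 2^4*3^(  -  1) * 7^( - 1)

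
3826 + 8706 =12532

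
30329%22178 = 8151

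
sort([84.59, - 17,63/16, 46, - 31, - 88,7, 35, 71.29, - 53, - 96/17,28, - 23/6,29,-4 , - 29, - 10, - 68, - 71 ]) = [ - 88,  -  71 , - 68, - 53, - 31, - 29, - 17,-10,-96/17 ,- 4, - 23/6,63/16, 7,28 , 29,35, 46,71.29,84.59] 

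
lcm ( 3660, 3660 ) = 3660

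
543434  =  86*6319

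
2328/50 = 1164/25=46.56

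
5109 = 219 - -4890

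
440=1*440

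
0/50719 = 0 = 0.00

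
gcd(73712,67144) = 8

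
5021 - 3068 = 1953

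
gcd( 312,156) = 156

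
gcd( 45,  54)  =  9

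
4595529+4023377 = 8618906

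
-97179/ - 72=32393/24= 1349.71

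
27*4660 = 125820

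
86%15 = 11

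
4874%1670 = 1534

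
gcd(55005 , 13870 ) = 95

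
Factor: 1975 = 5^2*79^1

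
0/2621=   0 = 0.00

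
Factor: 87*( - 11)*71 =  - 3^1*11^1*29^1 * 71^1=- 67947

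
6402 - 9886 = - 3484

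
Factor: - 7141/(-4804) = 2^( -2 )*37^1*193^1*1201^( - 1)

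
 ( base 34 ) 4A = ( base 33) 4e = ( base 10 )146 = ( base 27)5B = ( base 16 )92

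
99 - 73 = 26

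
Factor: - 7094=-2^1*3547^1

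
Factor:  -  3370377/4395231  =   - 3^( - 1)*17^( - 1 )*23^( - 1)*79^1*1249^( - 1 )*14221^1 = - 1123459/1465077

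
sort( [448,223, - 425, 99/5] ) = [  -  425, 99/5,223,448] 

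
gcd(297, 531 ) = 9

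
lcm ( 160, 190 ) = 3040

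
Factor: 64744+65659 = 130403= 7^1 * 13^1*1433^1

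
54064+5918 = 59982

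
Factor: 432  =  2^4*3^3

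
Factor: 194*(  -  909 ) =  - 176346 = - 2^1 * 3^2 *97^1 * 101^1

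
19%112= 19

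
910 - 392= 518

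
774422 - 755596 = 18826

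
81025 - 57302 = 23723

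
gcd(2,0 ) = 2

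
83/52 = 83/52 = 1.60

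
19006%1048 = 142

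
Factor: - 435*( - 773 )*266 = 2^1*3^1*5^1*7^1*19^1 *29^1*773^1 = 89443830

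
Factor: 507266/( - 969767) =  - 2^1*253633^1 * 969767^( - 1)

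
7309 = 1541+5768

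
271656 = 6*45276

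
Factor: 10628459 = 269^1*39511^1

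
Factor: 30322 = 2^1 * 15161^1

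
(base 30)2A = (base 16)46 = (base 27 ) 2G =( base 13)55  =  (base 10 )70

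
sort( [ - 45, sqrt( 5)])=[ - 45, sqrt(5) ]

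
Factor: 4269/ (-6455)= - 3^1 * 5^( - 1)*1291^( - 1)*1423^1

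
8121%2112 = 1785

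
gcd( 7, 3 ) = 1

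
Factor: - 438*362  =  -158556= - 2^2*3^1*73^1*181^1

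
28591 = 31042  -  2451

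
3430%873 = 811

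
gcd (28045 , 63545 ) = 355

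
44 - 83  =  - 39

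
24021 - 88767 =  - 64746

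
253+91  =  344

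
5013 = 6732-1719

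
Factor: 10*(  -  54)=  - 540= - 2^2*3^3*5^1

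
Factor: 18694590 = 2^1*3^1 * 5^1 *109^1 * 5717^1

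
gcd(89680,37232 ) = 16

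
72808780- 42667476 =30141304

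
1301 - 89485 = -88184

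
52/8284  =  13/2071 = 0.01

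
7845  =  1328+6517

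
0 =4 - 4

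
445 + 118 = 563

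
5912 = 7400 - 1488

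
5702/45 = 5702/45 = 126.71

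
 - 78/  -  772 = 39/386= 0.10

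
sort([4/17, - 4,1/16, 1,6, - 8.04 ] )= [-8.04, - 4, 1/16,4/17,1 , 6 ] 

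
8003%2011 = 1970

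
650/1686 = 325/843 = 0.39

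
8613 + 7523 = 16136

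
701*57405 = 40240905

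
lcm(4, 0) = 0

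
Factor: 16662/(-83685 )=-5554/27895 = - 2^1 * 5^( - 1)* 7^( - 1 )*797^ ( - 1)* 2777^1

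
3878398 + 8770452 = 12648850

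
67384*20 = 1347680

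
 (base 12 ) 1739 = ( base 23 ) 55L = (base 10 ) 2781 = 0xadd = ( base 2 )101011011101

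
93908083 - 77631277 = 16276806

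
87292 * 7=611044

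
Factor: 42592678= 2^1*443^1 * 48073^1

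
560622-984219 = - 423597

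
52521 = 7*7503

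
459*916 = 420444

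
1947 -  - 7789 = 9736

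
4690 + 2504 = 7194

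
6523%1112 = 963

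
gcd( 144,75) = 3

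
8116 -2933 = 5183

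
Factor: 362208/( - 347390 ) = - 2^4*3^1*5^(- 1 )*7^3 * 11^1*34739^( - 1 )  =  - 181104/173695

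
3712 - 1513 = 2199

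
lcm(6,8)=24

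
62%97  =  62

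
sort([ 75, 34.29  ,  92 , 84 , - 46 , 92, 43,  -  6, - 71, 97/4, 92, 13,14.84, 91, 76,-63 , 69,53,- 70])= [-71, - 70, - 63, - 46, - 6,13, 14.84, 97/4, 34.29, 43, 53, 69, 75, 76,84, 91,92,92,92]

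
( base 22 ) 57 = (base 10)117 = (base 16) 75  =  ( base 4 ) 1311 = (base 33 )3i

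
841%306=229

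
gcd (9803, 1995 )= 1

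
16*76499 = 1223984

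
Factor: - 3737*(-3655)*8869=5^1*7^2*17^1  *37^1*43^1*101^1*181^1= 121139320715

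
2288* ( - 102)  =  -233376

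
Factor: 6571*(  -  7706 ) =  - 50636126 = -2^1  *3853^1*6571^1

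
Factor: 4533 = 3^1*1511^1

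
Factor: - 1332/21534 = - 6/97 = - 2^1*3^1*97^( - 1 ) 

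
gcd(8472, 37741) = 1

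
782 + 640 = 1422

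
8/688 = 1/86 = 0.01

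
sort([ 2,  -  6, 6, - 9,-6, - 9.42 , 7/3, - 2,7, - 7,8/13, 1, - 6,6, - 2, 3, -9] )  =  [ - 9.42, - 9, - 9,  -  7, - 6, - 6,- 6, - 2, - 2, 8/13,1,2, 7/3,3,  6, 6,7 ]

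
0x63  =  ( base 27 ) 3I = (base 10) 99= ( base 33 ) 30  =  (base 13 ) 78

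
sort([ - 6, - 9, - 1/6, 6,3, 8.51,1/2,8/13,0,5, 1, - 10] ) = [- 10, - 9, - 6, - 1/6, 0,1/2,8/13,1,3,5,6,8.51]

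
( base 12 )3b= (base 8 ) 57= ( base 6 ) 115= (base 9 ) 52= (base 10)47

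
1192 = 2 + 1190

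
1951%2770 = 1951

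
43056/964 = 10764/241 = 44.66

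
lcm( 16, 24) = 48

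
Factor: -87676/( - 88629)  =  92/93 = 2^2*3^( - 1 )*23^1*31^( - 1)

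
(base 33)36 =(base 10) 105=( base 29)3I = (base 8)151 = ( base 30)3F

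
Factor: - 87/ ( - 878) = 2^( - 1) * 3^1 * 29^1 * 439^( - 1)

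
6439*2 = 12878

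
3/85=3/85  =  0.04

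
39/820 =39/820=0.05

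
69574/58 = 34787/29 = 1199.55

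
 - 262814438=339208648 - 602023086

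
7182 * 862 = 6190884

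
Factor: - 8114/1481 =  - 2^1*1481^( - 1) * 4057^1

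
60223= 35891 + 24332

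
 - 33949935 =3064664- 37014599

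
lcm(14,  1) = 14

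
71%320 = 71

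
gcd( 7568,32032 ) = 176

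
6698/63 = 106 + 20/63=   106.32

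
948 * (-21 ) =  - 19908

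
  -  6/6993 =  - 2/2331 =- 0.00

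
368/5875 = 368/5875 = 0.06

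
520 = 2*260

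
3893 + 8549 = 12442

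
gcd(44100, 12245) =5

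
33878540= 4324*7835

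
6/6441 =2/2147 = 0.00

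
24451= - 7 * (-3493)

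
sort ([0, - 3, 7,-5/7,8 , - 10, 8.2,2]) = [ - 10, - 3,-5/7, 0,2, 7,8,8.2]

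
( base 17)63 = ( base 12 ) 89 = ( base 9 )126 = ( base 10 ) 105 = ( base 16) 69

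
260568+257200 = 517768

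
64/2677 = 64/2677 = 0.02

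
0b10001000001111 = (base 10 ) 8719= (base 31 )928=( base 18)18G7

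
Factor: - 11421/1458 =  - 2^ ( - 1)*3^( - 1)*47^1 =- 47/6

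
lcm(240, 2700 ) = 10800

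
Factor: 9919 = 7^1*13^1*109^1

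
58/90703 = 58/90703 =0.00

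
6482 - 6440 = 42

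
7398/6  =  1233 = 1233.00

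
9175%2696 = 1087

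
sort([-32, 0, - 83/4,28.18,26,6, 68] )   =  [ - 32, - 83/4,0,  6, 26,28.18, 68]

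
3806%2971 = 835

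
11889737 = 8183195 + 3706542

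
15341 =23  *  667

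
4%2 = 0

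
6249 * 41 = 256209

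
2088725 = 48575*43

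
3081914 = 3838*803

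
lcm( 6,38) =114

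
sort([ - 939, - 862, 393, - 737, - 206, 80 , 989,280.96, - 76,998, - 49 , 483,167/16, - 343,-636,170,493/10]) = [ - 939,-862, - 737  , - 636, - 343 ,  -  206,-76,-49,167/16,493/10,80, 170,280.96,393, 483,989, 998]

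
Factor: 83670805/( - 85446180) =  - 2^( - 2)*3^( - 2)*29^(-1)*1031^1*16231^1 * 16369^( - 1 ) = - 16734161/17089236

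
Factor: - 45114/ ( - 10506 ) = 17^( - 1 )*73^1 = 73/17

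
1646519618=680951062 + 965568556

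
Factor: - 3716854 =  - 2^1*47^1*39541^1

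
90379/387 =90379/387 =233.54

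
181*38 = 6878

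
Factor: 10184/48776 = 19/91 = 7^( - 1)*13^(-1 )* 19^1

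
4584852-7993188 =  - 3408336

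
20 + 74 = 94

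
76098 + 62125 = 138223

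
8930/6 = 1488 + 1/3 = 1488.33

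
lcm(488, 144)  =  8784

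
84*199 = 16716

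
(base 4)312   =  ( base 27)20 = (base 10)54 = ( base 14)3C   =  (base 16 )36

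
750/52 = 375/26 = 14.42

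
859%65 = 14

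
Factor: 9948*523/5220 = 3^(  -  1 )*5^(-1)*29^( - 1) * 523^1*829^1  =  433567/435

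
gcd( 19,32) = 1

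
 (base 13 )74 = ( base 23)43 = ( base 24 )3n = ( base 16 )5f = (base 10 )95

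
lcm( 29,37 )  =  1073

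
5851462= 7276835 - 1425373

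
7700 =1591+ 6109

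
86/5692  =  43/2846 = 0.02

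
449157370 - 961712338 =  - 512554968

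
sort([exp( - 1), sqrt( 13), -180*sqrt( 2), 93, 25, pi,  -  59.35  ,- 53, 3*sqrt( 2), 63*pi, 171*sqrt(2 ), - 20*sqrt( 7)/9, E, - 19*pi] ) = [ - 180*sqrt( 2), -19*pi, -59.35,- 53,-20 * sqrt(7) /9,  exp ( -1), E, pi, sqrt ( 13), 3 * sqrt (2), 25 , 93,63*pi, 171*sqrt(2) ]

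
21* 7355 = 154455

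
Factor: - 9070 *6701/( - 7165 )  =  12155614/1433 =2^1*907^1*1433^(-1 )*6701^1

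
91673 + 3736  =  95409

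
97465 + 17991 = 115456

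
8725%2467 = 1324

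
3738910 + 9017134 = 12756044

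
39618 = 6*6603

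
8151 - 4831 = 3320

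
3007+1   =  3008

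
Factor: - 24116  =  -2^2*6029^1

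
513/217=2 + 79/217 = 2.36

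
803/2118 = 803/2118 =0.38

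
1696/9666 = 848/4833   =  0.18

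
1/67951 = 1/67951 = 0.00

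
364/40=9 + 1/10 = 9.10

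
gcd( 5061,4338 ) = 723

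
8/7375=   8/7375 =0.00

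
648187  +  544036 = 1192223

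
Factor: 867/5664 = 289/1888  =  2^(-5)*17^2*59^( - 1)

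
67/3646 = 67/3646 = 0.02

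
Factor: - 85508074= - 2^1 * 139^1*307583^1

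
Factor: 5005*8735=5^2*7^1*11^1*13^1*1747^1  =  43718675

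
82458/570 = 144 + 63/95 = 144.66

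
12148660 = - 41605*( - 292 )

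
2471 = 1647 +824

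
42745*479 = 20474855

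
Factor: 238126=2^1 *7^1*73^1 * 233^1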